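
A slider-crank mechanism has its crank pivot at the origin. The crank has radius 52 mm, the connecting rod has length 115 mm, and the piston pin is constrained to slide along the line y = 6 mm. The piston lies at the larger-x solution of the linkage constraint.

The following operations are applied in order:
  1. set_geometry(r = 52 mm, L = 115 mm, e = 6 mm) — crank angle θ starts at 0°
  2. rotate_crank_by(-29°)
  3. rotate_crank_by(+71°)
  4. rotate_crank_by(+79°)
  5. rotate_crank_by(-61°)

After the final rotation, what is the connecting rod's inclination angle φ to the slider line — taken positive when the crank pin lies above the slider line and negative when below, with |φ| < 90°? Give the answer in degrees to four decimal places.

set_geometry: r = 52 mm, L = 115 mm, e = 6 mm; θ ← 0°
rotate_crank_by(-29°): θ ← 0° -29° = -29°
rotate_crank_by(+71°): θ ← -29° +71° = 42°
rotate_crank_by(+79°): θ ← 42° +79° = 121°
rotate_crank_by(-61°): θ ← 121° -61° = 60°
crank pin P = (r cos θ, r sin θ) = (26.000000, 45.033321)
h = r sin θ − e = 45.033321 − 6 = 39.033321
sin φ = h / L = 39.033321 / 115 = 0.33942018
φ = arcsin(0.33942018) = 19.841552°

19.8416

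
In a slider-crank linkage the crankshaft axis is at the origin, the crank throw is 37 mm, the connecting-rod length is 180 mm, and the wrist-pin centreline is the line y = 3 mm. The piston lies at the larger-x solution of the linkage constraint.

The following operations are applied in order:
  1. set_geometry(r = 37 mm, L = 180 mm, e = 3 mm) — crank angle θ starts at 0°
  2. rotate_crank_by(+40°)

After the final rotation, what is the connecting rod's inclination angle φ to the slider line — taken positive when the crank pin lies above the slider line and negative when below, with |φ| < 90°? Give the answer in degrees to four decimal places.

set_geometry: r = 37 mm, L = 180 mm, e = 3 mm; θ ← 0°
rotate_crank_by(+40°): θ ← 0° +40° = 40°
crank pin P = (r cos θ, r sin θ) = (28.343644, 23.783142)
h = r sin θ − e = 23.783142 − 3 = 20.783142
sin φ = h / L = 20.783142 / 180 = 0.11546190
φ = arcsin(0.11546190) = 6.630267°

6.6303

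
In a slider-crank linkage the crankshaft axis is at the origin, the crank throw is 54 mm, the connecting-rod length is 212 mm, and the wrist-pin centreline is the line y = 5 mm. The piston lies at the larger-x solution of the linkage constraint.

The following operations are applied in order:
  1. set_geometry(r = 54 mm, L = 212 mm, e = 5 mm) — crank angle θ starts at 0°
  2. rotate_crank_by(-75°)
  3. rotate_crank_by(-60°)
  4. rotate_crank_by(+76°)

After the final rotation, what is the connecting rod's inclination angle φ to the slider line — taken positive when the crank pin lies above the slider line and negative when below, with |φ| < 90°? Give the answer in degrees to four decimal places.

set_geometry: r = 54 mm, L = 212 mm, e = 5 mm; θ ← 0°
rotate_crank_by(-75°): θ ← 0° -75° = -75°
rotate_crank_by(-60°): θ ← -75° -60° = -135°
rotate_crank_by(+76°): θ ← -135° +76° = -59°
crank pin P = (r cos θ, r sin θ) = (27.812056, -46.287034)
h = r sin θ − e = -46.287034 − 5 = -51.287034
sin φ = h / L = -51.287034 / 212 = -0.24191997
φ = arcsin(-0.24191997) = -13.999886°

-13.9999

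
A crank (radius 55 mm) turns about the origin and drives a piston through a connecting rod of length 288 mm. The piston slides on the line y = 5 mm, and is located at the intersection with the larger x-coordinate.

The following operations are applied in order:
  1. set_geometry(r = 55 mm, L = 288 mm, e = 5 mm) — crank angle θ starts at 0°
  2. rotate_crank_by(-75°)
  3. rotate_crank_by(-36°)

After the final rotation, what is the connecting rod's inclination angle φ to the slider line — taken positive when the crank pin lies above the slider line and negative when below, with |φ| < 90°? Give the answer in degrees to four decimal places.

set_geometry: r = 55 mm, L = 288 mm, e = 5 mm; θ ← 0°
rotate_crank_by(-75°): θ ← 0° -75° = -75°
rotate_crank_by(-36°): θ ← -75° -36° = -111°
crank pin P = (r cos θ, r sin θ) = (-19.710237, -51.346923)
h = r sin θ − e = -51.346923 − 5 = -56.346923
sin φ = h / L = -56.346923 / 288 = -0.19564904
φ = arcsin(-0.19564904) = -11.282641°

-11.2826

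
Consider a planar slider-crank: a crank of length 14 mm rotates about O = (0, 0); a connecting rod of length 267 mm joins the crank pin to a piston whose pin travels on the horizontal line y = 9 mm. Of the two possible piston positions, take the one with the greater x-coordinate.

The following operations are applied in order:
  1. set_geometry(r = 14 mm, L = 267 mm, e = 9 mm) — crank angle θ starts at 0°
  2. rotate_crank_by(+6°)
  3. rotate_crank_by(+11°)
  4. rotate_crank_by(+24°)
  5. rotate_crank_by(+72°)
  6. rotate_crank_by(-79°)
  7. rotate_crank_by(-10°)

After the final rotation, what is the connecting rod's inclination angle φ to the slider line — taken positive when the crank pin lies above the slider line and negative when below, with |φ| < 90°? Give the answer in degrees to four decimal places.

-0.7094

set_geometry: r = 14 mm, L = 267 mm, e = 9 mm; θ ← 0°
rotate_crank_by(+6°): θ ← 0° +6° = 6°
rotate_crank_by(+11°): θ ← 6° +11° = 17°
rotate_crank_by(+24°): θ ← 17° +24° = 41°
rotate_crank_by(+72°): θ ← 41° +72° = 113°
rotate_crank_by(-79°): θ ← 113° -79° = 34°
rotate_crank_by(-10°): θ ← 34° -10° = 24°
crank pin P = (r cos θ, r sin θ) = (12.789636, 5.694313)
h = r sin θ − e = 5.694313 − 9 = -3.305687
sin φ = h / L = -3.305687 / 267 = -0.01238085
φ = arcsin(-0.01238085) = -0.709389°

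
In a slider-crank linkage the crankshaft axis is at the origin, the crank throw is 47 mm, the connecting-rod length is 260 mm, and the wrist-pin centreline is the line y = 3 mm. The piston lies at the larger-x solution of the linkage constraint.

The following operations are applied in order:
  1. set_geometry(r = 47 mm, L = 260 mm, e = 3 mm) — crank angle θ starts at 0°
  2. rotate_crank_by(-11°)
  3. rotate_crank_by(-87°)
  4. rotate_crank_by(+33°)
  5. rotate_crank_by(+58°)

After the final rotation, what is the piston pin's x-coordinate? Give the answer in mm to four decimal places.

306.5031

set_geometry: r = 47 mm, L = 260 mm, e = 3 mm; θ ← 0°
rotate_crank_by(-11°): θ ← 0° -11° = -11°
rotate_crank_by(-87°): θ ← -11° -87° = -98°
rotate_crank_by(+33°): θ ← -98° +33° = -65°
rotate_crank_by(+58°): θ ← -65° +58° = -7°
crank pin P = (r cos θ, r sin θ) = (46.649669, -5.727859)
h = r sin θ − e = -5.727859 − 3 = -8.727859
x = r cos θ + √(L² − h²) = 46.649669 + √(67600.0 − 76.1755) = 46.649669 + 259.853467 = 306.503136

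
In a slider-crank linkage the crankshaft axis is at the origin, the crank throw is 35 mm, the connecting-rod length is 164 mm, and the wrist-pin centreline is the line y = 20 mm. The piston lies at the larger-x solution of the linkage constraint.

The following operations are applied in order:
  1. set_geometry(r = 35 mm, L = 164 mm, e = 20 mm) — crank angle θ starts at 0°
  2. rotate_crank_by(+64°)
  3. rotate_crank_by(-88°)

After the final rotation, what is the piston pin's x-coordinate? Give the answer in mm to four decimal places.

set_geometry: r = 35 mm, L = 164 mm, e = 20 mm; θ ← 0°
rotate_crank_by(+64°): θ ← 0° +64° = 64°
rotate_crank_by(-88°): θ ← 64° -88° = -24°
crank pin P = (r cos θ, r sin θ) = (31.974091, -14.235783)
h = r sin θ − e = -14.235783 − 20 = -34.235783
x = r cos θ + √(L² − h²) = 31.974091 + √(26896.0 − 1172.0888) = 31.974091 + 160.386755 = 192.360846

192.3608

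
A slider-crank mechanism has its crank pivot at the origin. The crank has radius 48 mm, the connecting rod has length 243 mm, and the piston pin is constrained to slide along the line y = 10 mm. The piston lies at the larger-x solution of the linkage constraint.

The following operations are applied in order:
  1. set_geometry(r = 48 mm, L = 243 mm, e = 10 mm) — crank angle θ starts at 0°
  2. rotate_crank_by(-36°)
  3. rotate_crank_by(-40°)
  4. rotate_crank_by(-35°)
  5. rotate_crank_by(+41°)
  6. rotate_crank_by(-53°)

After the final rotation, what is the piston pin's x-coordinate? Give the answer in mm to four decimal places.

set_geometry: r = 48 mm, L = 243 mm, e = 10 mm; θ ← 0°
rotate_crank_by(-36°): θ ← 0° -36° = -36°
rotate_crank_by(-40°): θ ← -36° -40° = -76°
rotate_crank_by(-35°): θ ← -76° -35° = -111°
rotate_crank_by(+41°): θ ← -111° +41° = -70°
rotate_crank_by(-53°): θ ← -70° -53° = -123°
crank pin P = (r cos θ, r sin θ) = (-26.142674, -40.256187)
h = r sin θ − e = -40.256187 − 10 = -50.256187
x = r cos θ + √(L² − h²) = -26.142674 + √(59049.0 − 2525.6844) = -26.142674 + 237.746326 = 211.603653

211.6037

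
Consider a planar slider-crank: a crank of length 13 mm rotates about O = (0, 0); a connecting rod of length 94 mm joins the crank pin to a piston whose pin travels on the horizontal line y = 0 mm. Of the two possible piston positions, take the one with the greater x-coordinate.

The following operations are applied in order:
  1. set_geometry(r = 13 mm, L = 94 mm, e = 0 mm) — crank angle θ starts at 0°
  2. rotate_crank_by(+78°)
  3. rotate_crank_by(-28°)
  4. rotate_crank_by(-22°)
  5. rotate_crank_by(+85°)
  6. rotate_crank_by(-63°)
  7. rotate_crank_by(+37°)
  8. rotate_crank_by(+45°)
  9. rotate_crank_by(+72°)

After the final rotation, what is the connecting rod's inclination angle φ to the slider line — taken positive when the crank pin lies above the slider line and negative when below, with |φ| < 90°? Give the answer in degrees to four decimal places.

-3.2246

set_geometry: r = 13 mm, L = 94 mm, e = 0 mm; θ ← 0°
rotate_crank_by(+78°): θ ← 0° +78° = 78°
rotate_crank_by(-28°): θ ← 78° -28° = 50°
rotate_crank_by(-22°): θ ← 50° -22° = 28°
rotate_crank_by(+85°): θ ← 28° +85° = 113°
rotate_crank_by(-63°): θ ← 113° -63° = 50°
rotate_crank_by(+37°): θ ← 50° +37° = 87°
rotate_crank_by(+45°): θ ← 87° +45° = 132°
rotate_crank_by(+72°): θ ← 132° +72° = 204°
crank pin P = (r cos θ, r sin θ) = (-11.876091, -5.287576)
h = r sin θ − e = -5.287576 − 0 = -5.287576
sin φ = h / L = -5.287576 / 94 = -0.05625081
φ = arcsin(-0.05625081) = -3.224636°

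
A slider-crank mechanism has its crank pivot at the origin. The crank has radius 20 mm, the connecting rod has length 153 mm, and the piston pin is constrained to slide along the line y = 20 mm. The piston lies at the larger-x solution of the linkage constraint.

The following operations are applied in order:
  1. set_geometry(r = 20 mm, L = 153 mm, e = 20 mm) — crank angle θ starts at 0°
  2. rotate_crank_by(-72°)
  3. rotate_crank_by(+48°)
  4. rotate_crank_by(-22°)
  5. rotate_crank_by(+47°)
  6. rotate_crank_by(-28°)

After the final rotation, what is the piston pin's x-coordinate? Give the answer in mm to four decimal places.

168.0312

set_geometry: r = 20 mm, L = 153 mm, e = 20 mm; θ ← 0°
rotate_crank_by(-72°): θ ← 0° -72° = -72°
rotate_crank_by(+48°): θ ← -72° +48° = -24°
rotate_crank_by(-22°): θ ← -24° -22° = -46°
rotate_crank_by(+47°): θ ← -46° +47° = 1°
rotate_crank_by(-28°): θ ← 1° -28° = -27°
crank pin P = (r cos θ, r sin θ) = (17.820130, -9.079810)
h = r sin θ − e = -9.079810 − 20 = -29.079810
x = r cos θ + √(L² − h²) = 17.820130 + √(23409.0 − 845.6353) = 17.820130 + 150.211067 = 168.031197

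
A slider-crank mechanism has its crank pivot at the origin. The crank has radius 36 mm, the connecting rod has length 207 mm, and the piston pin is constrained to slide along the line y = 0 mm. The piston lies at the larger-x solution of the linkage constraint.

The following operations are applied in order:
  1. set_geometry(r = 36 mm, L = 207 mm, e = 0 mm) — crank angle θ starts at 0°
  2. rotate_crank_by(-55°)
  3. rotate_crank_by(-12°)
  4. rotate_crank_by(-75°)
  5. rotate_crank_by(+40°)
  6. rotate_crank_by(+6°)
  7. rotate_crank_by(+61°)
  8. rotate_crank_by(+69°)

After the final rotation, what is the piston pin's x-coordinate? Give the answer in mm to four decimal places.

235.8642

set_geometry: r = 36 mm, L = 207 mm, e = 0 mm; θ ← 0°
rotate_crank_by(-55°): θ ← 0° -55° = -55°
rotate_crank_by(-12°): θ ← -55° -12° = -67°
rotate_crank_by(-75°): θ ← -67° -75° = -142°
rotate_crank_by(+40°): θ ← -142° +40° = -102°
rotate_crank_by(+6°): θ ← -102° +6° = -96°
rotate_crank_by(+61°): θ ← -96° +61° = -35°
rotate_crank_by(+69°): θ ← -35° +69° = 34°
crank pin P = (r cos θ, r sin θ) = (29.845353, 20.130945)
h = r sin θ − e = 20.130945 − 0 = 20.130945
x = r cos θ + √(L² − h²) = 29.845353 + √(42849.0 − 405.2549) = 29.845353 + 206.018798 = 235.864150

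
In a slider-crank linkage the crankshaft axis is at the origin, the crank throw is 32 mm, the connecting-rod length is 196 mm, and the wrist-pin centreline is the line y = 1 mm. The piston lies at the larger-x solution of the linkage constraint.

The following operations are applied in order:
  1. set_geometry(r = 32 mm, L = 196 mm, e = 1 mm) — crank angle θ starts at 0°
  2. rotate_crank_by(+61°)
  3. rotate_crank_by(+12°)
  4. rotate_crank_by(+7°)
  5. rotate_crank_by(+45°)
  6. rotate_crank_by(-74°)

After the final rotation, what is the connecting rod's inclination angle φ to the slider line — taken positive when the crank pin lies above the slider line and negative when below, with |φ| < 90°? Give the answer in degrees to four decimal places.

set_geometry: r = 32 mm, L = 196 mm, e = 1 mm; θ ← 0°
rotate_crank_by(+61°): θ ← 0° +61° = 61°
rotate_crank_by(+12°): θ ← 61° +12° = 73°
rotate_crank_by(+7°): θ ← 73° +7° = 80°
rotate_crank_by(+45°): θ ← 80° +45° = 125°
rotate_crank_by(-74°): θ ← 125° -74° = 51°
crank pin P = (r cos θ, r sin θ) = (20.138253, 24.868671)
h = r sin θ − e = 24.868671 − 1 = 23.868671
sin φ = h / L = 23.868671 / 196 = 0.12177893
φ = arcsin(0.12177893) = 6.994781°

6.9948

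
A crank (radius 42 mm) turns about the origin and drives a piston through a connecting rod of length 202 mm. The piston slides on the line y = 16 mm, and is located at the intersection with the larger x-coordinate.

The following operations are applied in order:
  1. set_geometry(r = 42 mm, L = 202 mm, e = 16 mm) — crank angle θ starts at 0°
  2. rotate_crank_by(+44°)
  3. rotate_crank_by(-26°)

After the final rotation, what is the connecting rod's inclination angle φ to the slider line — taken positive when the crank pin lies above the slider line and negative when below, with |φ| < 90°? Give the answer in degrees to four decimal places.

-0.8570

set_geometry: r = 42 mm, L = 202 mm, e = 16 mm; θ ← 0°
rotate_crank_by(+44°): θ ← 0° +44° = 44°
rotate_crank_by(-26°): θ ← 44° -26° = 18°
crank pin P = (r cos θ, r sin θ) = (39.944374, 12.978714)
h = r sin θ − e = 12.978714 − 16 = -3.021286
sin φ = h / L = -3.021286 / 202 = -0.01495686
φ = arcsin(-0.01495686) = -0.856997°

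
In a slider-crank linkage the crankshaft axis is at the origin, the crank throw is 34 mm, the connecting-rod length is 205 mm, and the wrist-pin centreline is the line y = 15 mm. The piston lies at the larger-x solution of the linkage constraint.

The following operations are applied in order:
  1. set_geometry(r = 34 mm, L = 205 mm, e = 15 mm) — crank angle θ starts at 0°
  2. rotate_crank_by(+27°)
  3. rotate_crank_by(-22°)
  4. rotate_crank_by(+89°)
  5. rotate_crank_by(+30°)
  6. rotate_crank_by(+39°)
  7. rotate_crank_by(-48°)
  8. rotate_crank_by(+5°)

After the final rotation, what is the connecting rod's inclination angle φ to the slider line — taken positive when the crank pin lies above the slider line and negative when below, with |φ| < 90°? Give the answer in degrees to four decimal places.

4.0406

set_geometry: r = 34 mm, L = 205 mm, e = 15 mm; θ ← 0°
rotate_crank_by(+27°): θ ← 0° +27° = 27°
rotate_crank_by(-22°): θ ← 27° -22° = 5°
rotate_crank_by(+89°): θ ← 5° +89° = 94°
rotate_crank_by(+30°): θ ← 94° +30° = 124°
rotate_crank_by(+39°): θ ← 124° +39° = 163°
rotate_crank_by(-48°): θ ← 163° -48° = 115°
rotate_crank_by(+5°): θ ← 115° +5° = 120°
crank pin P = (r cos θ, r sin θ) = (-17.000000, 29.444864)
h = r sin θ − e = 29.444864 − 15 = 14.444864
sin φ = h / L = 14.444864 / 205 = 0.07046275
φ = arcsin(0.07046275) = 4.040566°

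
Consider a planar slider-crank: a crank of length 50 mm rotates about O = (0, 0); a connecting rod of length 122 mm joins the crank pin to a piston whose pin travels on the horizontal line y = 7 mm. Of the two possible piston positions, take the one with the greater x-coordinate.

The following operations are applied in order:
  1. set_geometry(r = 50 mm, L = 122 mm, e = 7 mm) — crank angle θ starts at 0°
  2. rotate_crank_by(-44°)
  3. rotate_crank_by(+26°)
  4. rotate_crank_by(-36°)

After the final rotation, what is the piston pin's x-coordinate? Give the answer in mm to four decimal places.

set_geometry: r = 50 mm, L = 122 mm, e = 7 mm; θ ← 0°
rotate_crank_by(-44°): θ ← 0° -44° = -44°
rotate_crank_by(+26°): θ ← -44° +26° = -18°
rotate_crank_by(-36°): θ ← -18° -36° = -54°
crank pin P = (r cos θ, r sin θ) = (29.389263, -40.450850)
h = r sin θ − e = -40.450850 − 7 = -47.450850
x = r cos θ + √(L² − h²) = 29.389263 + √(14884.0 − 2251.5831) = 29.389263 + 112.394025 = 141.783288

141.7833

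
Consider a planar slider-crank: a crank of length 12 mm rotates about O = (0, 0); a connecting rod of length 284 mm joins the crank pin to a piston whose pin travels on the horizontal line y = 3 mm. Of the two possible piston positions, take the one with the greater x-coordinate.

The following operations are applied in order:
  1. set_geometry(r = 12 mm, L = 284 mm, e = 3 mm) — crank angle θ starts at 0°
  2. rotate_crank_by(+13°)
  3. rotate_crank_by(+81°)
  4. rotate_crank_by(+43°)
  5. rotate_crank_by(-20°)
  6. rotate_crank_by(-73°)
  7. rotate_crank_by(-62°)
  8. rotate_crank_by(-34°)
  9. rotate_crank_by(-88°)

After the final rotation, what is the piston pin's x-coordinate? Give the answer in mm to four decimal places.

274.6053

set_geometry: r = 12 mm, L = 284 mm, e = 3 mm; θ ← 0°
rotate_crank_by(+13°): θ ← 0° +13° = 13°
rotate_crank_by(+81°): θ ← 13° +81° = 94°
rotate_crank_by(+43°): θ ← 94° +43° = 137°
rotate_crank_by(-20°): θ ← 137° -20° = 117°
rotate_crank_by(-73°): θ ← 117° -73° = 44°
rotate_crank_by(-62°): θ ← 44° -62° = -18°
rotate_crank_by(-34°): θ ← -18° -34° = -52°
rotate_crank_by(-88°): θ ← -52° -88° = -140°
crank pin P = (r cos θ, r sin θ) = (-9.192533, -7.713451)
h = r sin θ − e = -7.713451 − 3 = -10.713451
x = r cos θ + √(L² − h²) = -9.192533 + √(80656.0 − 114.7780) = -9.192533 + 283.797854 = 274.605321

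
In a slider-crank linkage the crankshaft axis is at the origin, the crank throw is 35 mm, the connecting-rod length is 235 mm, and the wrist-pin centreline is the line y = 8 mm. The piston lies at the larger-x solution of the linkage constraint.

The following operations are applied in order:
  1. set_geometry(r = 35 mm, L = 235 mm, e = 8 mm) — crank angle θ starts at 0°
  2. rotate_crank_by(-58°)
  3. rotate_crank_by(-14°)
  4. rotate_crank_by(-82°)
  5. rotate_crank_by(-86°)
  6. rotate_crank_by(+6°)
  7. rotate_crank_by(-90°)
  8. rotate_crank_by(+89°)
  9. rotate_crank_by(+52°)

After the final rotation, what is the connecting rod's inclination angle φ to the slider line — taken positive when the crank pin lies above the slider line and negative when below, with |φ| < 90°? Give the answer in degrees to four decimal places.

set_geometry: r = 35 mm, L = 235 mm, e = 8 mm; θ ← 0°
rotate_crank_by(-58°): θ ← 0° -58° = -58°
rotate_crank_by(-14°): θ ← -58° -14° = -72°
rotate_crank_by(-82°): θ ← -72° -82° = -154°
rotate_crank_by(-86°): θ ← -154° -86° = -240°
rotate_crank_by(+6°): θ ← -240° +6° = -234°
rotate_crank_by(-90°): θ ← -234° -90° = -324°
rotate_crank_by(+89°): θ ← -324° +89° = -235°
rotate_crank_by(+52°): θ ← -235° +52° = -183°
crank pin P = (r cos θ, r sin θ) = (-34.952034, 1.831758)
h = r sin θ − e = 1.831758 − 8 = -6.168242
sin φ = h / L = -6.168242 / 235 = -0.02624784
φ = arcsin(-0.02624784) = -1.504063°

-1.5041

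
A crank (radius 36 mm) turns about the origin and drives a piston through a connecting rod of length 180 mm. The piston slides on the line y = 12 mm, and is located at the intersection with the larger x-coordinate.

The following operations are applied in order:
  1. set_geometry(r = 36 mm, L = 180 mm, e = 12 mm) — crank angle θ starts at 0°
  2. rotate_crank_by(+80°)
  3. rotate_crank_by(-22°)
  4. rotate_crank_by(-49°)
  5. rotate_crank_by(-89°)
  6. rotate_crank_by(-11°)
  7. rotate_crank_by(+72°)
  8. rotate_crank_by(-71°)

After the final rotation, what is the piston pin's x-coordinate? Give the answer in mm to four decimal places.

173.4820

set_geometry: r = 36 mm, L = 180 mm, e = 12 mm; θ ← 0°
rotate_crank_by(+80°): θ ← 0° +80° = 80°
rotate_crank_by(-22°): θ ← 80° -22° = 58°
rotate_crank_by(-49°): θ ← 58° -49° = 9°
rotate_crank_by(-89°): θ ← 9° -89° = -80°
rotate_crank_by(-11°): θ ← -80° -11° = -91°
rotate_crank_by(+72°): θ ← -91° +72° = -19°
rotate_crank_by(-71°): θ ← -19° -71° = -90°
crank pin P = (r cos θ, r sin θ) = (0.000000, -36.000000)
h = r sin θ − e = -36.000000 − 12 = -48.000000
x = r cos θ + √(L² − h²) = 0.000000 + √(32400.0 − 2304.0000) = 0.000000 + 173.481988 = 173.481988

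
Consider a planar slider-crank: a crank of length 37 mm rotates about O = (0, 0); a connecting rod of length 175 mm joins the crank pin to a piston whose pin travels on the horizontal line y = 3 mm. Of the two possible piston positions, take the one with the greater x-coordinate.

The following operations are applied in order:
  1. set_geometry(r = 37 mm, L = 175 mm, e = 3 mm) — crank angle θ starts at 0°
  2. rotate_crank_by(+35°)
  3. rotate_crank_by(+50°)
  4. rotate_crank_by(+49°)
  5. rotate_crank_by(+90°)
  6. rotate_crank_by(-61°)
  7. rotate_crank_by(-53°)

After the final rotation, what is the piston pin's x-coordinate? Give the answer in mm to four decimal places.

set_geometry: r = 37 mm, L = 175 mm, e = 3 mm; θ ← 0°
rotate_crank_by(+35°): θ ← 0° +35° = 35°
rotate_crank_by(+50°): θ ← 35° +50° = 85°
rotate_crank_by(+49°): θ ← 85° +49° = 134°
rotate_crank_by(+90°): θ ← 134° +90° = 224°
rotate_crank_by(-61°): θ ← 224° -61° = 163°
rotate_crank_by(-53°): θ ← 163° -53° = 110°
crank pin P = (r cos θ, r sin θ) = (-12.654745, 34.768627)
h = r sin θ − e = 34.768627 − 3 = 31.768627
x = r cos θ + √(L² − h²) = -12.654745 + √(30625.0 − 1009.2457) = -12.654745 + 172.092284 = 159.437539

159.4375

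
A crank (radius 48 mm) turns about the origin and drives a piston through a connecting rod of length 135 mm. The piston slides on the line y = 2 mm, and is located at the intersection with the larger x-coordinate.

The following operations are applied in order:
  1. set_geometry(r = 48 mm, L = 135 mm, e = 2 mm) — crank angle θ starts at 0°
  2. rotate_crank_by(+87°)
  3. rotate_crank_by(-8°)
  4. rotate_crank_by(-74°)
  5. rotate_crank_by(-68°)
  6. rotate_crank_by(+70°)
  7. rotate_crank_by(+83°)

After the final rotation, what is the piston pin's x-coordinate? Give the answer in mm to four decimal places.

set_geometry: r = 48 mm, L = 135 mm, e = 2 mm; θ ← 0°
rotate_crank_by(+87°): θ ← 0° +87° = 87°
rotate_crank_by(-8°): θ ← 87° -8° = 79°
rotate_crank_by(-74°): θ ← 79° -74° = 5°
rotate_crank_by(-68°): θ ← 5° -68° = -63°
rotate_crank_by(+70°): θ ← -63° +70° = 7°
rotate_crank_by(+83°): θ ← 7° +83° = 90°
crank pin P = (r cos θ, r sin θ) = (0.000000, 48.000000)
h = r sin θ − e = 48.000000 − 2 = 46.000000
x = r cos θ + √(L² − h²) = 0.000000 + √(18225.0 − 2116.0000) = 0.000000 + 126.921235 = 126.921235

126.9212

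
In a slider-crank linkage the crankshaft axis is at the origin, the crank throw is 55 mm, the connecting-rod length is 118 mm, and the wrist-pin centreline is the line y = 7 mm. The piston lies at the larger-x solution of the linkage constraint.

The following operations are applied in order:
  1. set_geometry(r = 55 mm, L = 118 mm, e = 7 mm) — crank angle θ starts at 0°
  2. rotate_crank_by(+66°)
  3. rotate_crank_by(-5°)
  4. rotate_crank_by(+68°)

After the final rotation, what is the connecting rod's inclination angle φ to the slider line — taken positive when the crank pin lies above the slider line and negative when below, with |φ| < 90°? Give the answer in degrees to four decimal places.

17.6323

set_geometry: r = 55 mm, L = 118 mm, e = 7 mm; θ ← 0°
rotate_crank_by(+66°): θ ← 0° +66° = 66°
rotate_crank_by(-5°): θ ← 66° -5° = 61°
rotate_crank_by(+68°): θ ← 61° +68° = 129°
crank pin P = (r cos θ, r sin θ) = (-34.612622, 42.743028)
h = r sin θ − e = 42.743028 − 7 = 35.743028
sin φ = h / L = 35.743028 / 118 = 0.30290702
φ = arcsin(0.30290702) = 17.632289°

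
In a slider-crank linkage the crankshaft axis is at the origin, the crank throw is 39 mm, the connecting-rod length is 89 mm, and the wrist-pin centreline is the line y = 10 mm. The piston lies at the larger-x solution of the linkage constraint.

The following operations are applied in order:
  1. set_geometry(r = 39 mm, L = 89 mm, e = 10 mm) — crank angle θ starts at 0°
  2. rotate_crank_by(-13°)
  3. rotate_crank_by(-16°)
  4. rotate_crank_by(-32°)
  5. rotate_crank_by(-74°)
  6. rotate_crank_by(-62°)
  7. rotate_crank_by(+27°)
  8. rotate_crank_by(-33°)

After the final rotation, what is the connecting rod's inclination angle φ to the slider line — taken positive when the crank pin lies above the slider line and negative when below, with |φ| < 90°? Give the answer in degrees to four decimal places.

set_geometry: r = 39 mm, L = 89 mm, e = 10 mm; θ ← 0°
rotate_crank_by(-13°): θ ← 0° -13° = -13°
rotate_crank_by(-16°): θ ← -13° -16° = -29°
rotate_crank_by(-32°): θ ← -29° -32° = -61°
rotate_crank_by(-74°): θ ← -61° -74° = -135°
rotate_crank_by(-62°): θ ← -135° -62° = -197°
rotate_crank_by(+27°): θ ← -197° +27° = -170°
rotate_crank_by(-33°): θ ← -170° -33° = -203°
crank pin P = (r cos θ, r sin θ) = (-35.899689, 15.238514)
h = r sin θ − e = 15.238514 − 10 = 5.238514
sin φ = h / L = 5.238514 / 89 = 0.05885971
φ = arcsin(0.05885971) = 3.374363°

3.3744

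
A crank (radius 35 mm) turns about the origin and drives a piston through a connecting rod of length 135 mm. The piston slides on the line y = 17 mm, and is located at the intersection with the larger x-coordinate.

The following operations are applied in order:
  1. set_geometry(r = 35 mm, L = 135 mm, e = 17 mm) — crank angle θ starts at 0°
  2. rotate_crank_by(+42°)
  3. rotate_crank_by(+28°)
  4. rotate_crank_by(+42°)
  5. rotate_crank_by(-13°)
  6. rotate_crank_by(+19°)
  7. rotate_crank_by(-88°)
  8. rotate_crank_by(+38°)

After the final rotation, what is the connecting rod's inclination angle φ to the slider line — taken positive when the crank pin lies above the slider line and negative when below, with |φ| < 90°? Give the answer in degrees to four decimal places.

set_geometry: r = 35 mm, L = 135 mm, e = 17 mm; θ ← 0°
rotate_crank_by(+42°): θ ← 0° +42° = 42°
rotate_crank_by(+28°): θ ← 42° +28° = 70°
rotate_crank_by(+42°): θ ← 70° +42° = 112°
rotate_crank_by(-13°): θ ← 112° -13° = 99°
rotate_crank_by(+19°): θ ← 99° +19° = 118°
rotate_crank_by(-88°): θ ← 118° -88° = 30°
rotate_crank_by(+38°): θ ← 30° +38° = 68°
crank pin P = (r cos θ, r sin θ) = (13.111231, 32.451435)
h = r sin θ − e = 32.451435 − 17 = 15.451435
sin φ = h / L = 15.451435 / 135 = 0.11445507
φ = arcsin(0.11445507) = 6.572196°

6.5722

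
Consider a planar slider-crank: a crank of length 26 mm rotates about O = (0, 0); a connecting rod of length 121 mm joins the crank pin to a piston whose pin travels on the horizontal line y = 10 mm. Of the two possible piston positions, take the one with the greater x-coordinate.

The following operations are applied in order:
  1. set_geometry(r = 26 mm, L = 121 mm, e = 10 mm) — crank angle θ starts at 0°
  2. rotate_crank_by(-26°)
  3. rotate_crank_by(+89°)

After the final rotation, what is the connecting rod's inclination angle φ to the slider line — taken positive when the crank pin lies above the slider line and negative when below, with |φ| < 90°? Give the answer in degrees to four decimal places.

set_geometry: r = 26 mm, L = 121 mm, e = 10 mm; θ ← 0°
rotate_crank_by(-26°): θ ← 0° -26° = -26°
rotate_crank_by(+89°): θ ← -26° +89° = 63°
crank pin P = (r cos θ, r sin θ) = (11.803753, 23.166170)
h = r sin θ − e = 23.166170 − 10 = 13.166170
sin φ = h / L = 13.166170 / 121 = 0.10881132
φ = arcsin(0.10881132) = 6.246798°

6.2468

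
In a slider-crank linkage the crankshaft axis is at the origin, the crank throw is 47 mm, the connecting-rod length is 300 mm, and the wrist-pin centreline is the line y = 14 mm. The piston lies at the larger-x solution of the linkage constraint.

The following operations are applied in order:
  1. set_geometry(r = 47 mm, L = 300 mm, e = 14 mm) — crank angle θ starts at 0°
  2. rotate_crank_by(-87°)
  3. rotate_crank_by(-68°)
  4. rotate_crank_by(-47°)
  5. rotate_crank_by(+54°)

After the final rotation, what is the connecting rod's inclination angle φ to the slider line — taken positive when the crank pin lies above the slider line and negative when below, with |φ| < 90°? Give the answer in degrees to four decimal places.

set_geometry: r = 47 mm, L = 300 mm, e = 14 mm; θ ← 0°
rotate_crank_by(-87°): θ ← 0° -87° = -87°
rotate_crank_by(-68°): θ ← -87° -68° = -155°
rotate_crank_by(-47°): θ ← -155° -47° = -202°
rotate_crank_by(+54°): θ ← -202° +54° = -148°
crank pin P = (r cos θ, r sin θ) = (-39.858261, -24.906205)
h = r sin θ − e = -24.906205 − 14 = -38.906205
sin φ = h / L = -38.906205 / 300 = -0.12968735
φ = arcsin(-0.12968735) = -7.451526°

-7.4515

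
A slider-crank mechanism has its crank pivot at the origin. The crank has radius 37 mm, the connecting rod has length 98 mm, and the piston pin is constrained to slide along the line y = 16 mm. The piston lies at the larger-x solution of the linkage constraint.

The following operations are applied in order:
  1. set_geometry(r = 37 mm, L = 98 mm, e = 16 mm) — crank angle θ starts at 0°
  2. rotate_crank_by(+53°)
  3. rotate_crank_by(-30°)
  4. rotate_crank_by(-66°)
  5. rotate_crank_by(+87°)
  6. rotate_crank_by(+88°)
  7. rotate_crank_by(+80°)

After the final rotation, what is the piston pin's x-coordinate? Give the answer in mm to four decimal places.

59.9247

set_geometry: r = 37 mm, L = 98 mm, e = 16 mm; θ ← 0°
rotate_crank_by(+53°): θ ← 0° +53° = 53°
rotate_crank_by(-30°): θ ← 53° -30° = 23°
rotate_crank_by(-66°): θ ← 23° -66° = -43°
rotate_crank_by(+87°): θ ← -43° +87° = 44°
rotate_crank_by(+88°): θ ← 44° +88° = 132°
rotate_crank_by(+80°): θ ← 132° +80° = 212°
crank pin P = (r cos θ, r sin θ) = (-31.377780, -19.607013)
h = r sin θ − e = -19.607013 − 16 = -35.607013
x = r cos θ + √(L² − h²) = -31.377780 + √(9604.0 − 1267.8594) = -31.377780 + 91.302468 = 59.924688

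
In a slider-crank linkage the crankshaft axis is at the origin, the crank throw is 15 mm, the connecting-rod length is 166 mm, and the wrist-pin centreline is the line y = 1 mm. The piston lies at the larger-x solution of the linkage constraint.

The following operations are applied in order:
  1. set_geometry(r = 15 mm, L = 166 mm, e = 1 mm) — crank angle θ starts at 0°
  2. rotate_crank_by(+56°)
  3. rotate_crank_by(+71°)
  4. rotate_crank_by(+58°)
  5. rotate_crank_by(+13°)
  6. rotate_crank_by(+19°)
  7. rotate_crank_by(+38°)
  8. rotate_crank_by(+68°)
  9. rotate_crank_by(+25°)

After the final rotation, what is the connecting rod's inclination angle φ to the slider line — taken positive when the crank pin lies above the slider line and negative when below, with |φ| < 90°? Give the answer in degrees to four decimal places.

set_geometry: r = 15 mm, L = 166 mm, e = 1 mm; θ ← 0°
rotate_crank_by(+56°): θ ← 0° +56° = 56°
rotate_crank_by(+71°): θ ← 56° +71° = 127°
rotate_crank_by(+58°): θ ← 127° +58° = 185°
rotate_crank_by(+13°): θ ← 185° +13° = 198°
rotate_crank_by(+19°): θ ← 198° +19° = 217°
rotate_crank_by(+38°): θ ← 217° +38° = 255°
rotate_crank_by(+68°): θ ← 255° +68° = 323°
rotate_crank_by(+25°): θ ← 323° +25° = 348°
crank pin P = (r cos θ, r sin θ) = (14.672214, -3.118675)
h = r sin θ − e = -3.118675 − 1 = -4.118675
sin φ = h / L = -4.118675 / 166 = -0.02481130
φ = arcsin(-0.02481130) = -1.421729°

-1.4217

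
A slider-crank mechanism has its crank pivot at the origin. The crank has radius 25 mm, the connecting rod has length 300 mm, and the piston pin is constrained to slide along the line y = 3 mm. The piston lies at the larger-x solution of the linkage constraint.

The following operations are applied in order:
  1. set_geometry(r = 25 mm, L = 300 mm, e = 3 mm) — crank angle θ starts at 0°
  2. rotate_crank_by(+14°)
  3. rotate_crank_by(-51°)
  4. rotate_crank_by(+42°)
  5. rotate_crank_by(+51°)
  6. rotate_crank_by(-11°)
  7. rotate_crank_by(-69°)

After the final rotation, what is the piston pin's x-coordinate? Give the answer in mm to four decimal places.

322.5495

set_geometry: r = 25 mm, L = 300 mm, e = 3 mm; θ ← 0°
rotate_crank_by(+14°): θ ← 0° +14° = 14°
rotate_crank_by(-51°): θ ← 14° -51° = -37°
rotate_crank_by(+42°): θ ← -37° +42° = 5°
rotate_crank_by(+51°): θ ← 5° +51° = 56°
rotate_crank_by(-11°): θ ← 56° -11° = 45°
rotate_crank_by(-69°): θ ← 45° -69° = -24°
crank pin P = (r cos θ, r sin θ) = (22.838636, -10.168416)
h = r sin θ − e = -10.168416 − 3 = -13.168416
x = r cos θ + √(L² − h²) = 22.838636 + √(90000.0 − 173.4072) = 22.838636 + 299.710849 = 322.549485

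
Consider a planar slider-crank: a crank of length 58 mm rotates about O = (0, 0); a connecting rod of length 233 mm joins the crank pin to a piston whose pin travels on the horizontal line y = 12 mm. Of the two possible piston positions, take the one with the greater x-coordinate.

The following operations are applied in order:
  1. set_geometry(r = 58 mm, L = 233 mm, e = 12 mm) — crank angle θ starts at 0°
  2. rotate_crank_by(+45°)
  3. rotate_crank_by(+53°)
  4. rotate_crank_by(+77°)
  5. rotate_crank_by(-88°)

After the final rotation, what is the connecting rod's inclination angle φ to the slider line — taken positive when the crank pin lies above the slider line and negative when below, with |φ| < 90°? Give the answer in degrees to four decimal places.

set_geometry: r = 58 mm, L = 233 mm, e = 12 mm; θ ← 0°
rotate_crank_by(+45°): θ ← 0° +45° = 45°
rotate_crank_by(+53°): θ ← 45° +53° = 98°
rotate_crank_by(+77°): θ ← 98° +77° = 175°
rotate_crank_by(-88°): θ ← 175° -88° = 87°
crank pin P = (r cos θ, r sin θ) = (3.035485, 57.920513)
h = r sin θ − e = 57.920513 − 12 = 45.920513
sin φ = h / L = 45.920513 / 233 = 0.19708375
φ = arcsin(0.19708375) = 11.366476°

11.3665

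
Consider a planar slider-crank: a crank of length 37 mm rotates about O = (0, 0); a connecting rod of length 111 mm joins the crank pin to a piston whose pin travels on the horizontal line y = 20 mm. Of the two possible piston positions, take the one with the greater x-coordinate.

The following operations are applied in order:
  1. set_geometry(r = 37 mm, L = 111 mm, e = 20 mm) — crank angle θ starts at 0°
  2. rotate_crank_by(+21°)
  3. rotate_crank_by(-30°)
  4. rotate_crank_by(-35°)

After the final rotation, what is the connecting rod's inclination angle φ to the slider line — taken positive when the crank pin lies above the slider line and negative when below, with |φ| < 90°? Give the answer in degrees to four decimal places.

set_geometry: r = 37 mm, L = 111 mm, e = 20 mm; θ ← 0°
rotate_crank_by(+21°): θ ← 0° +21° = 21°
rotate_crank_by(-30°): θ ← 21° -30° = -9°
rotate_crank_by(-35°): θ ← -9° -35° = -44°
crank pin P = (r cos θ, r sin θ) = (26.615573, -25.702360)
h = r sin θ − e = -25.702360 − 20 = -45.702360
sin φ = h / L = -45.702360 / 111 = -0.41173297
φ = arcsin(-0.41173297) = -24.313744°

-24.3137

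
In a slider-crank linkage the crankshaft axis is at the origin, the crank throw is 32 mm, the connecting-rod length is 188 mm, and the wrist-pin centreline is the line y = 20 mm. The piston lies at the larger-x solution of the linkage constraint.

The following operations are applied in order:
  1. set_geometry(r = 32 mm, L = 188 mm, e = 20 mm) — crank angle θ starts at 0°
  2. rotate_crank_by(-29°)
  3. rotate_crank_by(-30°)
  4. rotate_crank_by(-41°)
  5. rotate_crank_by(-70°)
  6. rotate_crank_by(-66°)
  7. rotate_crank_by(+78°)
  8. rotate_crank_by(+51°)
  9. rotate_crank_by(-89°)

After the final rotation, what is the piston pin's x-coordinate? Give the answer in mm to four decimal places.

set_geometry: r = 32 mm, L = 188 mm, e = 20 mm; θ ← 0°
rotate_crank_by(-29°): θ ← 0° -29° = -29°
rotate_crank_by(-30°): θ ← -29° -30° = -59°
rotate_crank_by(-41°): θ ← -59° -41° = -100°
rotate_crank_by(-70°): θ ← -100° -70° = -170°
rotate_crank_by(-66°): θ ← -170° -66° = -236°
rotate_crank_by(+78°): θ ← -236° +78° = -158°
rotate_crank_by(+51°): θ ← -158° +51° = -107°
rotate_crank_by(-89°): θ ← -107° -89° = -196°
crank pin P = (r cos θ, r sin θ) = (-30.760374, 8.820395)
h = r sin θ − e = 8.820395 − 20 = -11.179605
x = r cos θ + √(L² − h²) = -30.760374 + √(35344.0 − 124.9836) = -30.760374 + 187.667303 = 156.906928

156.9069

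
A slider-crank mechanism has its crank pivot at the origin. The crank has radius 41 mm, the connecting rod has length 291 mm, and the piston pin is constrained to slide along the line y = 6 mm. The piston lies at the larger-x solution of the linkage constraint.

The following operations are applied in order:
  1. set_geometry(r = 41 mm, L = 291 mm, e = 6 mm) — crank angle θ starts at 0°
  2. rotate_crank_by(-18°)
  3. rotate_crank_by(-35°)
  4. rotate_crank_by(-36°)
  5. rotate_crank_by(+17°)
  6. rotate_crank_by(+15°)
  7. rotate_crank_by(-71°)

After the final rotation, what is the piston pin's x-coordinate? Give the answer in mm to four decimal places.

set_geometry: r = 41 mm, L = 291 mm, e = 6 mm; θ ← 0°
rotate_crank_by(-18°): θ ← 0° -18° = -18°
rotate_crank_by(-35°): θ ← -18° -35° = -53°
rotate_crank_by(-36°): θ ← -53° -36° = -89°
rotate_crank_by(+17°): θ ← -89° +17° = -72°
rotate_crank_by(+15°): θ ← -72° +15° = -57°
rotate_crank_by(-71°): θ ← -57° -71° = -128°
crank pin P = (r cos θ, r sin θ) = (-25.242120, -32.308441)
h = r sin θ − e = -32.308441 − 6 = -38.308441
x = r cos θ + √(L² − h²) = -25.242120 + √(84681.0 − 1467.5366) = -25.242120 + 288.467439 = 263.225318

263.2253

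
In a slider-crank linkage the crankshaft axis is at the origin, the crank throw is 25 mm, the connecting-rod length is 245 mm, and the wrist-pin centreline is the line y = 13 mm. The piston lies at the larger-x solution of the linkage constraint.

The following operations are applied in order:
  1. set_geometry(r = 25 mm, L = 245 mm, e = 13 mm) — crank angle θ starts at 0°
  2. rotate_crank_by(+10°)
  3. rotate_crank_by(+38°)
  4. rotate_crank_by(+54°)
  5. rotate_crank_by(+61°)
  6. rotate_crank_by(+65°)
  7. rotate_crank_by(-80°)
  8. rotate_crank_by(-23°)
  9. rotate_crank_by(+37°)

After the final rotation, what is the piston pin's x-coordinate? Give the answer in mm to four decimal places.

set_geometry: r = 25 mm, L = 245 mm, e = 13 mm; θ ← 0°
rotate_crank_by(+10°): θ ← 0° +10° = 10°
rotate_crank_by(+38°): θ ← 10° +38° = 48°
rotate_crank_by(+54°): θ ← 48° +54° = 102°
rotate_crank_by(+61°): θ ← 102° +61° = 163°
rotate_crank_by(+65°): θ ← 163° +65° = 228°
rotate_crank_by(-80°): θ ← 228° -80° = 148°
rotate_crank_by(-23°): θ ← 148° -23° = 125°
rotate_crank_by(+37°): θ ← 125° +37° = 162°
crank pin P = (r cos θ, r sin θ) = (-23.776413, 7.725425)
h = r sin θ − e = 7.725425 − 13 = -5.274575
x = r cos θ + √(L² − h²) = -23.776413 + √(60025.0 − 27.8211) = -23.776413 + 244.943216 = 221.166803

221.1668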